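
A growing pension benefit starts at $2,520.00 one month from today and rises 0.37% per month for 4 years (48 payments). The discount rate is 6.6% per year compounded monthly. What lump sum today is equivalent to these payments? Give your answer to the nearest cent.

$115,373.73

Periodic rate r = 0.066/12 per month; n is counted in months.
Growing ordinary annuity: PV = PMT₁ × [1 − ((1+g)/(1+r))^n] / (r − g) = 2,520 × [1 − ((1+0.0037)/(1+r))^48] / (r − 0.0037) = $115,373.73.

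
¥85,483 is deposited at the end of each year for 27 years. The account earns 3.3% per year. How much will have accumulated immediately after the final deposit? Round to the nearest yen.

This is an ordinary annuity: 27 deposits of ¥85,483 at the end of each year.
Periodic rate r = 0.033 per year.
FV = PMT × [((1+r)^n − 1)/r] = 85,483 × [(1+r)^27 − 1] / r = ¥3,633,676

¥3,633,676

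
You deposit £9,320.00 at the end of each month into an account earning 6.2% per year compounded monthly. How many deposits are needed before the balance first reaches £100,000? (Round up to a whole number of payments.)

Periodic rate r = 0.062/12 per month; n is counted in months.
Ordinary annuity FV: 100,000 = 9,320 × [((1+r)^n − 1)/r].
(1+r)^n = 1 + 100,000 × r / 9,320, so n = ln(1 + 100,000·r/9,320) / ln(1+r) = 10.47.
Round up to a whole number of payments: n = 11.

11 payments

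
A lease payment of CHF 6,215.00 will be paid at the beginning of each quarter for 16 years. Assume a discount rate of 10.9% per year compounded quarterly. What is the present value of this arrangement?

CHF 192,363.00

This is an annuity due: 64 payments of CHF 6,215.00 at the beginning of each quarter.
Periodic rate r = 0.109/4 per quarter; n is counted in quarters.
PV = PMT × [(1 − (1+r)^−n)/r] × (1+r) = 6,215 × [1 − (1+r)^−64] / r × (1+r) = CHF 192,363.00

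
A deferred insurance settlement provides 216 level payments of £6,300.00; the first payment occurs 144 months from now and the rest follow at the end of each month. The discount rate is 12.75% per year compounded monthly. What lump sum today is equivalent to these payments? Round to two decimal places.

Ordinary annuity of 216 payments, first payment at period 144.
Periodic rate r = 0.1275/12 per month; n is counted in months.
The ordinary-annuity PV formula values the stream one period before the first payment (period 143); discount that back 143 periods:
PV₀ = 6,300 × [1 − (1+r)^−216] / r × (1+r)^−143 = £117,467.60

£117,467.60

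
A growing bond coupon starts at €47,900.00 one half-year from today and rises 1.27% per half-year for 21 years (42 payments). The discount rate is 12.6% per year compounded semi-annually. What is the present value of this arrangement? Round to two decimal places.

Periodic rate r = 0.126/2 per half-year; n is counted in half-years.
Growing ordinary annuity: PV = PMT₁ × [1 − ((1+g)/(1+r))^n] / (r − g) = 47,900 × [1 − ((1+0.0127)/(1+r))^42] / (r − 0.0127) = €827,959.57.

€827,959.57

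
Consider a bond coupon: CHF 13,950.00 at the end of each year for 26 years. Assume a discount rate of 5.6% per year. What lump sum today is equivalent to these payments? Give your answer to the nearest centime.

CHF 188,694.99

This is an ordinary annuity: 26 payments of CHF 13,950.00 at the end of each year.
Periodic rate r = 0.056 per year.
PV = PMT × [(1 − (1+r)^−n)/r] = 13,950 × [1 − (1+r)^−26] / r = CHF 188,694.99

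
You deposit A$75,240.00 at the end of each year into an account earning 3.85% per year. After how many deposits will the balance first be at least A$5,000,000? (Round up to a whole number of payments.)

Periodic rate r = 0.0385 per year.
Ordinary annuity FV: 5,000,000 = 75,240 × [((1+r)^n − 1)/r].
(1+r)^n = 1 + 5,000,000 × r / 75,240, so n = ln(1 + 5,000,000·r/75,240) / ln(1+r) = 33.60.
Round up to a whole number of payments: n = 34.

34 payments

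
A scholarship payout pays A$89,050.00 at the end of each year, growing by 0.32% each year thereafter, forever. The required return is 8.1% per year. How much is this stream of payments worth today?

Periodic rate r = 0.081 per year.
Growing perpetuity (Gordon): PV = PMT₁ / (r − g) = 89,050 / (r − 0.0032) = A$1,144,601.54.

A$1,144,601.54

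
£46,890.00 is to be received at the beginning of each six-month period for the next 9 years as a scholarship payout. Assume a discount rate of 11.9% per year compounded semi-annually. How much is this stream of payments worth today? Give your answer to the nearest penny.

£539,940.30

This is an annuity due: 18 payments of £46,890.00 at the beginning of each six-month period.
Periodic rate r = 0.119/2 per half-year; n is counted in half-years.
PV = PMT × [(1 − (1+r)^−n)/r] × (1+r) = 46,890 × [1 − (1+r)^−18] / r × (1+r) = £539,940.30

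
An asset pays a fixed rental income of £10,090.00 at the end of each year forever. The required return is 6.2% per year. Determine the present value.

Periodic rate r = 0.062 per year.
Level perpetuity: PV = PMT / r = 10,090 / (0.062) = £162,741.94.

£162,741.94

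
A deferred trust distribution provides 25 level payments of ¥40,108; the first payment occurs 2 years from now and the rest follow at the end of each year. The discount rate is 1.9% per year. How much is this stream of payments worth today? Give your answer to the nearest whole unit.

¥777,544

Ordinary annuity of 25 payments, first payment at period 2.
Periodic rate r = 0.019 per year.
The ordinary-annuity PV formula values the stream one period before the first payment (period 1); discount that back 1 periods:
PV₀ = 40,108 × [1 − (1+r)^−25] / r × (1+r)^−1 = ¥777,544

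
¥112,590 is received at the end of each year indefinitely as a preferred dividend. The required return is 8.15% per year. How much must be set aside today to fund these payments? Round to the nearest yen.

Periodic rate r = 0.0815 per year.
Level perpetuity: PV = PMT / r = 112,590 / (0.0815) = ¥1,381,472.

¥1,381,472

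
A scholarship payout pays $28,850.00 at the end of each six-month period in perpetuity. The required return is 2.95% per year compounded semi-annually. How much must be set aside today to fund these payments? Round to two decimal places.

$1,955,932.20

Periodic rate r = 0.0295/2 per half-year.
Level perpetuity: PV = PMT / r = 28,850 / (0.0295/2) = $1,955,932.20.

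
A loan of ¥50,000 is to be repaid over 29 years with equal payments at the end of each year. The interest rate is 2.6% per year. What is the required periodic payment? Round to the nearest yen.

Level ordinary annuity; solve PV = PMT × [(1 − (1+r)^−n)/r] for PMT.
Periodic rate r = 0.026 per year.
With n = 29: PMT = 50,000 / ([(1 − (1+r)^−n)/r]) = ¥2,476

¥2,476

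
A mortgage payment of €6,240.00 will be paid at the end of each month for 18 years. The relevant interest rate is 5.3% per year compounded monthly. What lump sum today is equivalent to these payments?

This is an ordinary annuity: 216 payments of €6,240.00 at the end of each month.
Periodic rate r = 0.053/12 per month; n is counted in months.
PV = PMT × [(1 − (1+r)^−n)/r] = 6,240 × [1 − (1+r)^−216] / r = €867,467.66

€867,467.66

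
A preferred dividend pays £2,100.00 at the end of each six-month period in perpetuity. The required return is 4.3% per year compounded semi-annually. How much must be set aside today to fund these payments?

Periodic rate r = 0.043/2 per half-year.
Level perpetuity: PV = PMT / r = 2,100 / (0.043/2) = £97,674.42.

£97,674.42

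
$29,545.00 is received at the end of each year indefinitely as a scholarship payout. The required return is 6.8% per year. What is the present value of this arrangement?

$434,485.29

Periodic rate r = 0.068 per year.
Level perpetuity: PV = PMT / r = 29,545 / (0.068) = $434,485.29.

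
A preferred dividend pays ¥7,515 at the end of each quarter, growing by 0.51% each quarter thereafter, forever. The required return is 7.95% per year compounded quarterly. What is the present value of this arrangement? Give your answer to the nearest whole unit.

¥508,629

Periodic rate r = 0.0795/4 per quarter.
Growing perpetuity (Gordon): PV = PMT₁ / (r − g) = 7,515 / (r − 0.0051) = ¥508,629.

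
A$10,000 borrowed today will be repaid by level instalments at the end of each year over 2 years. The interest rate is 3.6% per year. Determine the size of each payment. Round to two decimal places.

A$5,271.59

Level ordinary annuity; solve PV = PMT × [(1 − (1+r)^−n)/r] for PMT.
Periodic rate r = 0.036 per year.
With n = 2: PMT = 10,000 / ([(1 − (1+r)^−n)/r]) = A$5,271.59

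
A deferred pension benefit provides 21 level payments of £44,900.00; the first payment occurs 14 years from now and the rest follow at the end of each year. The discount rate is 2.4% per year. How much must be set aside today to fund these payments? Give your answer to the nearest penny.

£539,182.62

Ordinary annuity of 21 payments, first payment at period 14.
Periodic rate r = 0.024 per year.
The ordinary-annuity PV formula values the stream one period before the first payment (period 13); discount that back 13 periods:
PV₀ = 44,900 × [1 − (1+r)^−21] / r × (1+r)^−13 = £539,182.62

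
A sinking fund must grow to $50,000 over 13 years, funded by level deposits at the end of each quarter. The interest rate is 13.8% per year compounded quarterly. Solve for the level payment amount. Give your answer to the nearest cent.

Level ordinary annuity; solve FV = PMT × [((1+r)^n − 1)/r] for PMT.
Periodic rate r = 0.138/4 per quarter; n is counted in quarters.
With n = 52: PMT = 50,000 / ([((1+r)^n − 1)/r]) = $356.83

$356.83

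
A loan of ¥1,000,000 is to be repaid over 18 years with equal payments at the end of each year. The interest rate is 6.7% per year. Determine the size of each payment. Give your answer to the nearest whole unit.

Level ordinary annuity; solve PV = PMT × [(1 − (1+r)^−n)/r] for PMT.
Periodic rate r = 0.067 per year.
With n = 18: PMT = 1,000,000 / ([(1 − (1+r)^−n)/r]) = ¥97,271

¥97,271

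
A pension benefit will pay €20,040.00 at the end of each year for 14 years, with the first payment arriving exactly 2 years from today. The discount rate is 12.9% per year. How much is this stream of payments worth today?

Ordinary annuity of 14 payments, first payment at period 2.
Periodic rate r = 0.129 per year.
The ordinary-annuity PV formula values the stream one period before the first payment (period 1); discount that back 1 periods:
PV₀ = 20,040 × [1 − (1+r)^−14] / r × (1+r)^−1 = €112,427.71

€112,427.71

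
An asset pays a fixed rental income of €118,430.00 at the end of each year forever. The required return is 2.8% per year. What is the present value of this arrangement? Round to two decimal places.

Periodic rate r = 0.028 per year.
Level perpetuity: PV = PMT / r = 118,430 / (0.028) = €4,229,642.86.

€4,229,642.86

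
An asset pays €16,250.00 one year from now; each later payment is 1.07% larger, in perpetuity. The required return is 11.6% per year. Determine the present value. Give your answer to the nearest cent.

Periodic rate r = 0.116 per year.
Growing perpetuity (Gordon): PV = PMT₁ / (r − g) = 16,250 / (r − 0.0107) = €154,320.99.

€154,320.99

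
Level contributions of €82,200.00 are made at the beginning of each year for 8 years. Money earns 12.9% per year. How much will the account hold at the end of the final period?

This is an annuity due: 8 deposits of €82,200.00 at the beginning of each year.
Periodic rate r = 0.129 per year.
FV = PMT × [((1+r)^n − 1)/r] × (1+r) = 82,200 × [(1+r)^8 − 1] / r × (1+r) = €1,179,602.15

€1,179,602.15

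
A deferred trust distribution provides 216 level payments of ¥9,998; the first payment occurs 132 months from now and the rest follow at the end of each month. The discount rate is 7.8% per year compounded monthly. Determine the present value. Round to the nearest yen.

Ordinary annuity of 216 payments, first payment at period 132.
Periodic rate r = 0.078/12 per month; n is counted in months.
The ordinary-annuity PV formula values the stream one period before the first payment (period 131); discount that back 131 periods:
PV₀ = 9,998 × [1 − (1+r)^−216] / r × (1+r)^−131 = ¥495,844

¥495,844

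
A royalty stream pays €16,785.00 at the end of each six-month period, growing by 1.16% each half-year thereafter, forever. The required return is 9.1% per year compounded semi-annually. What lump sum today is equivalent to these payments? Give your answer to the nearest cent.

Periodic rate r = 0.091/2 per half-year.
Growing perpetuity (Gordon): PV = PMT₁ / (r − g) = 16,785 / (r − 0.0116) = €495,132.74.

€495,132.74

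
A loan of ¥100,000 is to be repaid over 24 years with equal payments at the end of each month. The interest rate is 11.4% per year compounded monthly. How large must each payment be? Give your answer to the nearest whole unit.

Level ordinary annuity; solve PV = PMT × [(1 − (1+r)^−n)/r] for PMT.
Periodic rate r = 0.114/12 per month; n is counted in months.
With n = 288: PMT = 100,000 / ([(1 − (1+r)^−n)/r]) = ¥1,017

¥1,017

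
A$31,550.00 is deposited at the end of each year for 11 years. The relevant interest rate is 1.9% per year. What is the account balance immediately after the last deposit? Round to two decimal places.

This is an ordinary annuity: 11 deposits of A$31,550.00 at the end of each year.
Periodic rate r = 0.019 per year.
FV = PMT × [((1+r)^n − 1)/r] = 31,550 × [(1+r)^11 − 1] / r = A$381,972.37

A$381,972.37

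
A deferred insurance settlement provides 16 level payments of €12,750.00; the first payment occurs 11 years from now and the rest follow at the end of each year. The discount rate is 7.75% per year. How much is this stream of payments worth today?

Ordinary annuity of 16 payments, first payment at period 11.
Periodic rate r = 0.0775 per year.
The ordinary-annuity PV formula values the stream one period before the first payment (period 10); discount that back 10 periods:
PV₀ = 12,750 × [1 − (1+r)^−16] / r × (1+r)^−10 = €54,365.11

€54,365.11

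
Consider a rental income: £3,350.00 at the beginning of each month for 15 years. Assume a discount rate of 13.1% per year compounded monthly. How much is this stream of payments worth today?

This is an annuity due: 180 payments of £3,350.00 at the beginning of each month.
Periodic rate r = 0.131/12 per month; n is counted in months.
PV = PMT × [(1 − (1+r)^−n)/r] × (1+r) = 3,350 × [1 − (1+r)^−180] / r × (1+r) = £266,275.59

£266,275.59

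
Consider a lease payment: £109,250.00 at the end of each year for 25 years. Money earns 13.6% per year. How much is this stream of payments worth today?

£770,163.35

This is an ordinary annuity: 25 payments of £109,250.00 at the end of each year.
Periodic rate r = 0.136 per year.
PV = PMT × [(1 − (1+r)^−n)/r] = 109,250 × [1 − (1+r)^−25] / r = £770,163.35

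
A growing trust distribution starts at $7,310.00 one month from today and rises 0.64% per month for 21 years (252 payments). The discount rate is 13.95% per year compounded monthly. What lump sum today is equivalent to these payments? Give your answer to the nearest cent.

Periodic rate r = 0.1395/12 per month; n is counted in months.
Growing ordinary annuity: PV = PMT₁ × [1 − ((1+g)/(1+r))^n] / (r − g) = 7,310 × [1 − ((1+0.0064)/(1+r))^252] / (r − 0.0064) = $1,019,639.06.

$1,019,639.06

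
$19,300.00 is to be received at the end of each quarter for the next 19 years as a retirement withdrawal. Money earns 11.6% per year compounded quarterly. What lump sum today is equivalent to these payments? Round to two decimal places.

This is an ordinary annuity: 76 payments of $19,300.00 at the end of each quarter.
Periodic rate r = 0.116/4 per quarter; n is counted in quarters.
PV = PMT × [(1 − (1+r)^−n)/r] = 19,300 × [1 − (1+r)^−76] / r = $589,730.92

$589,730.92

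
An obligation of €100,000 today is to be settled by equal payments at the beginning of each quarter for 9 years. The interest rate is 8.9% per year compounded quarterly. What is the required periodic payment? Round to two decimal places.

€3,977.93

Level annuity due; solve PV = PMT × [(1 − (1+r)^−n)/r] × (1+r) for PMT.
Periodic rate r = 0.089/4 per quarter; n is counted in quarters.
With n = 36: PMT = 100,000 / ([(1 − (1+r)^−n)/r] × (1+r)) = €3,977.93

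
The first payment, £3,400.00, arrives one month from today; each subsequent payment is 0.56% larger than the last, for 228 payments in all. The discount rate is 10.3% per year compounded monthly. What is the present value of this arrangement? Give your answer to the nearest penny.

Periodic rate r = 0.103/12 per month; n is counted in months.
Growing ordinary annuity: PV = PMT₁ × [1 − ((1+g)/(1+r))^n] / (r − g) = 3,400 × [1 − ((1+0.0056)/(1+r))^228] / (r − 0.0056) = £559,635.42.

£559,635.42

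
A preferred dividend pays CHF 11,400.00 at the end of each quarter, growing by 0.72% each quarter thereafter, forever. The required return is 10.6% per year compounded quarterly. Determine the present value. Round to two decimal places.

Periodic rate r = 0.106/4 per quarter.
Growing perpetuity (Gordon): PV = PMT₁ / (r − g) = 11,400 / (r − 0.0072) = CHF 590,673.58.

CHF 590,673.58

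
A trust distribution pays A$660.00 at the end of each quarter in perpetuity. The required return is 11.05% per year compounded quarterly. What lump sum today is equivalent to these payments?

Periodic rate r = 0.1105/4 per quarter.
Level perpetuity: PV = PMT / r = 660 / (0.1105/4) = A$23,891.40.

A$23,891.40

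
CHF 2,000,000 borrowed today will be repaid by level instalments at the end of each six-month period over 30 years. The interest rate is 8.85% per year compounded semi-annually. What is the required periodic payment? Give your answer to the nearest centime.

Level ordinary annuity; solve PV = PMT × [(1 − (1+r)^−n)/r] for PMT.
Periodic rate r = 0.0885/2 per half-year; n is counted in half-years.
With n = 60: PMT = 2,000,000 / ([(1 − (1+r)^−n)/r]) = CHF 95,616.45

CHF 95,616.45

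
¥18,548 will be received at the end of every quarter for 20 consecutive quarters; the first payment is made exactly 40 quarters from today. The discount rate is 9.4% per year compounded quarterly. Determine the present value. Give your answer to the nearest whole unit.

¥118,541

Ordinary annuity of 20 payments, first payment at period 40.
Periodic rate r = 0.094/4 per quarter; n is counted in quarters.
The ordinary-annuity PV formula values the stream one period before the first payment (period 39); discount that back 39 periods:
PV₀ = 18,548 × [1 − (1+r)^−20] / r × (1+r)^−39 = ¥118,541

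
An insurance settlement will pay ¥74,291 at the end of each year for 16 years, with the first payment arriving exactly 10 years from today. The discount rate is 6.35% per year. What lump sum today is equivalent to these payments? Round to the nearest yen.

Ordinary annuity of 16 payments, first payment at period 10.
Periodic rate r = 0.0635 per year.
The ordinary-annuity PV formula values the stream one period before the first payment (period 9); discount that back 9 periods:
PV₀ = 74,291 × [1 − (1+r)^−16] / r × (1+r)^−9 = ¥421,211

¥421,211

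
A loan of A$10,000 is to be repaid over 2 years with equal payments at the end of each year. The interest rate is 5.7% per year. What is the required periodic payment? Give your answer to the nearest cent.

A$5,431.45

Level ordinary annuity; solve PV = PMT × [(1 − (1+r)^−n)/r] for PMT.
Periodic rate r = 0.057 per year.
With n = 2: PMT = 10,000 / ([(1 − (1+r)^−n)/r]) = A$5,431.45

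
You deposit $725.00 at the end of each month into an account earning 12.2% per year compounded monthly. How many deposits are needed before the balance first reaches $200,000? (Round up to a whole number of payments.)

Periodic rate r = 0.122/12 per month; n is counted in months.
Ordinary annuity FV: 200,000 = 725 × [((1+r)^n − 1)/r].
(1+r)^n = 1 + 200,000 × r / 725, so n = ln(1 + 200,000·r/725) / ln(1+r) = 132.10.
Round up to a whole number of payments: n = 133.

133 payments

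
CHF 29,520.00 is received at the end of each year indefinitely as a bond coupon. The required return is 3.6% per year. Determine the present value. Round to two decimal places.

CHF 820,000.00

Periodic rate r = 0.036 per year.
Level perpetuity: PV = PMT / r = 29,520 / (0.036) = CHF 820,000.00.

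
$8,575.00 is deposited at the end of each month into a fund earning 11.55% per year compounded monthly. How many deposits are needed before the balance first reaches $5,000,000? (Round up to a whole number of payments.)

Periodic rate r = 0.1155/12 per month; n is counted in months.
Ordinary annuity FV: 5,000,000 = 8,575 × [((1+r)^n − 1)/r].
(1+r)^n = 1 + 5,000,000 × r / 8,575, so n = ln(1 + 5,000,000·r/8,575) / ln(1+r) = 197.19.
Round up to a whole number of payments: n = 198.

198 payments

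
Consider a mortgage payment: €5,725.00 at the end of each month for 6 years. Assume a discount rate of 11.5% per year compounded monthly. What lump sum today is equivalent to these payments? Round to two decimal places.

This is an ordinary annuity: 72 payments of €5,725.00 at the end of each month.
Periodic rate r = 0.115/12 per month; n is counted in months.
PV = PMT × [(1 − (1+r)^−n)/r] = 5,725 × [1 − (1+r)^−72] / r = €296,768.11

€296,768.11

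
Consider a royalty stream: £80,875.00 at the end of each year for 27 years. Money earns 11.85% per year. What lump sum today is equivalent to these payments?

£649,305.79

This is an ordinary annuity: 27 payments of £80,875.00 at the end of each year.
Periodic rate r = 0.1185 per year.
PV = PMT × [(1 − (1+r)^−n)/r] = 80,875 × [1 − (1+r)^−27] / r = £649,305.79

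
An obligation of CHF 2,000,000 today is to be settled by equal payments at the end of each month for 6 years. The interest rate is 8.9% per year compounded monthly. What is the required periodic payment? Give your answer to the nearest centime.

Level ordinary annuity; solve PV = PMT × [(1 − (1+r)^−n)/r] for PMT.
Periodic rate r = 0.089/12 per month; n is counted in months.
With n = 72: PMT = 2,000,000 / ([(1 − (1+r)^−n)/r]) = CHF 35,951.89

CHF 35,951.89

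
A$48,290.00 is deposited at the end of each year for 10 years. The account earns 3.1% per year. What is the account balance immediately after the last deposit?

A$556,146.99

This is an ordinary annuity: 10 deposits of A$48,290.00 at the end of each year.
Periodic rate r = 0.031 per year.
FV = PMT × [((1+r)^n − 1)/r] = 48,290 × [(1+r)^10 − 1] / r = A$556,146.99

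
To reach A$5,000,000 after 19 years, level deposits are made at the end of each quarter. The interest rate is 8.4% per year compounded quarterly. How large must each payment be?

Level ordinary annuity; solve FV = PMT × [((1+r)^n − 1)/r] for PMT.
Periodic rate r = 0.084/4 per quarter; n is counted in quarters.
With n = 76: PMT = 5,000,000 / ([((1+r)^n − 1)/r]) = A$27,255.75

A$27,255.75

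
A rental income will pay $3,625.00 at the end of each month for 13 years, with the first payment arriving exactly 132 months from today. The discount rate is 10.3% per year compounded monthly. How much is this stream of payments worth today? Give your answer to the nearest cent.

$101,511.68

Ordinary annuity of 156 payments, first payment at period 132.
Periodic rate r = 0.103/12 per month; n is counted in months.
The ordinary-annuity PV formula values the stream one period before the first payment (period 131); discount that back 131 periods:
PV₀ = 3,625 × [1 − (1+r)^−156] / r × (1+r)^−131 = $101,511.68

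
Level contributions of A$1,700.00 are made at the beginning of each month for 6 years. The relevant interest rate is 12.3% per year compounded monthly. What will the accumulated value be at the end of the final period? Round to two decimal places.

This is an annuity due: 72 deposits of A$1,700.00 at the beginning of each month.
Periodic rate r = 0.123/12 per month; n is counted in months.
FV = PMT × [((1+r)^n − 1)/r] × (1+r) = 1,700 × [(1+r)^72 − 1] / r × (1+r) = A$181,612.20

A$181,612.20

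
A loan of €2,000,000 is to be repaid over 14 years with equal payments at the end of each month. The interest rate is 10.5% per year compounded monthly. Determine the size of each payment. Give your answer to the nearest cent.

€22,768.68

Level ordinary annuity; solve PV = PMT × [(1 − (1+r)^−n)/r] for PMT.
Periodic rate r = 0.105/12 per month; n is counted in months.
With n = 168: PMT = 2,000,000 / ([(1 − (1+r)^−n)/r]) = €22,768.68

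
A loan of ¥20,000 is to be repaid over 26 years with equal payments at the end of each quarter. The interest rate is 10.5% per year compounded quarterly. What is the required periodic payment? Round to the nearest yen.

Level ordinary annuity; solve PV = PMT × [(1 − (1+r)^−n)/r] for PMT.
Periodic rate r = 0.105/4 per quarter; n is counted in quarters.
With n = 104: PMT = 20,000 / ([(1 − (1+r)^−n)/r]) = ¥563

¥563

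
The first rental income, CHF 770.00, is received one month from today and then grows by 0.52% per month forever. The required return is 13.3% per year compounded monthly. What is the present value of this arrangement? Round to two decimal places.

Periodic rate r = 0.133/12 per month.
Growing perpetuity (Gordon): PV = PMT₁ / (r − g) = 770 / (r − 0.0052) = CHF 130,878.19.

CHF 130,878.19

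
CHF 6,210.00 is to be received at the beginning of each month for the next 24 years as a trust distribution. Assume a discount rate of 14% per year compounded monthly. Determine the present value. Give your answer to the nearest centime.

This is an annuity due: 288 payments of CHF 6,210.00 at the beginning of each month.
Periodic rate r = 0.14/12 per month; n is counted in months.
PV = PMT × [(1 − (1+r)^−n)/r] × (1+r) = 6,210 × [1 − (1+r)^−288] / r × (1+r) = CHF 519,423.58

CHF 519,423.58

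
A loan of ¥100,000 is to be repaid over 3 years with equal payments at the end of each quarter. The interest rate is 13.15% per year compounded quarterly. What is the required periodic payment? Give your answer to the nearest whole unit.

Level ordinary annuity; solve PV = PMT × [(1 − (1+r)^−n)/r] for PMT.
Periodic rate r = 0.1315/4 per quarter; n is counted in quarters.
With n = 12: PMT = 100,000 / ([(1 − (1+r)^−n)/r]) = ¥10,219

¥10,219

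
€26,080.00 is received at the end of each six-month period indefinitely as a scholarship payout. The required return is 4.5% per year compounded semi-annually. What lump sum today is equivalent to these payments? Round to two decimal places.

€1,159,111.11

Periodic rate r = 0.045/2 per half-year.
Level perpetuity: PV = PMT / r = 26,080 / (0.045/2) = €1,159,111.11.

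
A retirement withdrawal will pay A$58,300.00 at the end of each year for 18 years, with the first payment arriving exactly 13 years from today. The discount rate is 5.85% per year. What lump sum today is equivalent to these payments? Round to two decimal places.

Ordinary annuity of 18 payments, first payment at period 13.
Periodic rate r = 0.0585 per year.
The ordinary-annuity PV formula values the stream one period before the first payment (period 12); discount that back 12 periods:
PV₀ = 58,300 × [1 − (1+r)^−18] / r × (1+r)^−12 = A$322,713.33

A$322,713.33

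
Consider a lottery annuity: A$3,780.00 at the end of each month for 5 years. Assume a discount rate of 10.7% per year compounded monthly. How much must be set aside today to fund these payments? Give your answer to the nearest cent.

This is an ordinary annuity: 60 payments of A$3,780.00 at the end of each month.
Periodic rate r = 0.107/12 per month; n is counted in months.
PV = PMT × [(1 − (1+r)^−n)/r] = 3,780 × [1 − (1+r)^−60] / r = A$175,055.84

A$175,055.84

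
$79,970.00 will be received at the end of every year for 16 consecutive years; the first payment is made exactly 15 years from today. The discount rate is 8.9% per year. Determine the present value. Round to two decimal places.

$202,747.50

Ordinary annuity of 16 payments, first payment at period 15.
Periodic rate r = 0.089 per year.
The ordinary-annuity PV formula values the stream one period before the first payment (period 14); discount that back 14 periods:
PV₀ = 79,970 × [1 − (1+r)^−16] / r × (1+r)^−14 = $202,747.50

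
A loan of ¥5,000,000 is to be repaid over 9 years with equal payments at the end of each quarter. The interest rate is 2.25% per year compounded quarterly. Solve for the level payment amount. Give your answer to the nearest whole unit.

¥153,815

Level ordinary annuity; solve PV = PMT × [(1 − (1+r)^−n)/r] for PMT.
Periodic rate r = 0.0225/4 per quarter; n is counted in quarters.
With n = 36: PMT = 5,000,000 / ([(1 − (1+r)^−n)/r]) = ¥153,815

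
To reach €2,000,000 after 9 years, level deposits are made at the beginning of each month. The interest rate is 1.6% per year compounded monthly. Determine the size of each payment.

Level annuity due; solve FV = PMT × [((1+r)^n − 1)/r] × (1+r) for PMT.
Periodic rate r = 0.016/12 per month; n is counted in months.
With n = 108: PMT = 2,000,000 / ([((1+r)^n − 1)/r] × (1+r)) = €17,206.55

€17,206.55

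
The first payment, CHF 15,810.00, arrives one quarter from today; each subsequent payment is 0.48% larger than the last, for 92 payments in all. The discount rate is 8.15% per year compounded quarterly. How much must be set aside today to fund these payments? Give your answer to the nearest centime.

CHF 768,525.81

Periodic rate r = 0.0815/4 per quarter; n is counted in quarters.
Growing ordinary annuity: PV = PMT₁ × [1 − ((1+g)/(1+r))^n] / (r − g) = 15,810 × [1 − ((1+0.0048)/(1+r))^92] / (r − 0.0048) = CHF 768,525.81.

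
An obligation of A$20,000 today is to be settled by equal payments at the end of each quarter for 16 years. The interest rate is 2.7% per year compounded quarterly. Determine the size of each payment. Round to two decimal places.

Level ordinary annuity; solve PV = PMT × [(1 − (1+r)^−n)/r] for PMT.
Periodic rate r = 0.027/4 per quarter; n is counted in quarters.
With n = 64: PMT = 20,000 / ([(1 − (1+r)^−n)/r]) = A$385.88

A$385.88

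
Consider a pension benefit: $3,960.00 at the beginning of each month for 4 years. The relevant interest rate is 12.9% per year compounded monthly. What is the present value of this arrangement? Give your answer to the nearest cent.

$149,472.94

This is an annuity due: 48 payments of $3,960.00 at the beginning of each month.
Periodic rate r = 0.129/12 per month; n is counted in months.
PV = PMT × [(1 − (1+r)^−n)/r] × (1+r) = 3,960 × [1 − (1+r)^−48] / r × (1+r) = $149,472.94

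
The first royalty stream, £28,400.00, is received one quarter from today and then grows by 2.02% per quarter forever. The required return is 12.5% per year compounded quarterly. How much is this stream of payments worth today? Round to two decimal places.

Periodic rate r = 0.125/4 per quarter.
Growing perpetuity (Gordon): PV = PMT₁ / (r − g) = 28,400 / (r − 0.0202) = £2,570,135.75.

£2,570,135.75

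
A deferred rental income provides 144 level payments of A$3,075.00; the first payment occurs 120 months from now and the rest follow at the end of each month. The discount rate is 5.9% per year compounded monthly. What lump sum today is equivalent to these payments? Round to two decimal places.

A$176,722.49

Ordinary annuity of 144 payments, first payment at period 120.
Periodic rate r = 0.059/12 per month; n is counted in months.
The ordinary-annuity PV formula values the stream one period before the first payment (period 119); discount that back 119 periods:
PV₀ = 3,075 × [1 − (1+r)^−144] / r × (1+r)^−119 = A$176,722.49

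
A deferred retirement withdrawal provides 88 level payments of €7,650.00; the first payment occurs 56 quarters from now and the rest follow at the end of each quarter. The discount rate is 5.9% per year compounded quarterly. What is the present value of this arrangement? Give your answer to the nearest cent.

Ordinary annuity of 88 payments, first payment at period 56.
Periodic rate r = 0.059/4 per quarter; n is counted in quarters.
The ordinary-annuity PV formula values the stream one period before the first payment (period 55); discount that back 55 periods:
PV₀ = 7,650 × [1 − (1+r)^−88] / r × (1+r)^−55 = €167,900.72

€167,900.72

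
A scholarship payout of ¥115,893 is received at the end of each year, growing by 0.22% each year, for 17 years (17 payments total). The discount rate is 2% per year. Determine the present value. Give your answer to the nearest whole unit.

Periodic rate r = 0.02 per year.
Growing ordinary annuity: PV = PMT₁ × [1 − ((1+g)/(1+r))^n] / (r − g) = 115,893 × [1 − ((1+0.0022)/(1+r))^17] / (r − 0.0022) = ¥1,684,045.

¥1,684,045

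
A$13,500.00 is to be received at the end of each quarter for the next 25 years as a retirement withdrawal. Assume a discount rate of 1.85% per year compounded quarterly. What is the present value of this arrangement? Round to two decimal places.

This is an ordinary annuity: 100 payments of A$13,500.00 at the end of each quarter.
Periodic rate r = 0.0185/4 per quarter; n is counted in quarters.
PV = PMT × [(1 − (1+r)^−n)/r] = 13,500 × [1 − (1+r)^−100] / r = A$1,078,893.18

A$1,078,893.18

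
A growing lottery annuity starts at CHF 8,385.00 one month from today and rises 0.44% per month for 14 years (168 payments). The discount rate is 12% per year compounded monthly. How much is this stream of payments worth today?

CHF 908,951.42

Periodic rate r = 0.12/12 per month; n is counted in months.
Growing ordinary annuity: PV = PMT₁ × [1 − ((1+g)/(1+r))^n] / (r − g) = 8,385 × [1 − ((1+0.0044)/(1+r))^168] / (r − 0.0044) = CHF 908,951.42.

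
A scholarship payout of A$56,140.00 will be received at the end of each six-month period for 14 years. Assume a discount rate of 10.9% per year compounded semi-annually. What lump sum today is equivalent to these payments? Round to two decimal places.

A$796,976.03

This is an ordinary annuity: 28 payments of A$56,140.00 at the end of each six-month period.
Periodic rate r = 0.109/2 per half-year; n is counted in half-years.
PV = PMT × [(1 − (1+r)^−n)/r] = 56,140 × [1 − (1+r)^−28] / r = A$796,976.03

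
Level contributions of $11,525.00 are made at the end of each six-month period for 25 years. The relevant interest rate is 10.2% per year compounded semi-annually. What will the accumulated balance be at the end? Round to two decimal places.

This is an ordinary annuity: 50 deposits of $11,525.00 at the end of each six-month period.
Periodic rate r = 0.102/2 per half-year; n is counted in half-years.
FV = PMT × [((1+r)^n − 1)/r] = 11,525 × [(1+r)^50 − 1] / r = $2,491,751.18

$2,491,751.18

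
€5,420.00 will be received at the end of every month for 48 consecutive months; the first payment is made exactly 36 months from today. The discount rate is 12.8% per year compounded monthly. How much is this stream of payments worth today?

Ordinary annuity of 48 payments, first payment at period 36.
Periodic rate r = 0.128/12 per month; n is counted in months.
The ordinary-annuity PV formula values the stream one period before the first payment (period 35); discount that back 35 periods:
PV₀ = 5,420 × [1 − (1+r)^−48] / r × (1+r)^−35 = €139,877.98

€139,877.98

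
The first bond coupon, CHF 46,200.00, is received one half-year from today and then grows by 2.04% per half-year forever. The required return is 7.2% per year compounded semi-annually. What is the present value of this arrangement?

CHF 2,961,538.46

Periodic rate r = 0.072/2 per half-year.
Growing perpetuity (Gordon): PV = PMT₁ / (r − g) = 46,200 / (r − 0.0204) = CHF 2,961,538.46.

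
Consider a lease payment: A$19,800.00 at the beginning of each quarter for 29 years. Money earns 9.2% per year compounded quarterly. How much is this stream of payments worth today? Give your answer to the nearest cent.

This is an annuity due: 116 payments of A$19,800.00 at the beginning of each quarter.
Periodic rate r = 0.092/4 per quarter; n is counted in quarters.
PV = PMT × [(1 − (1+r)^−n)/r] × (1+r) = 19,800 × [1 − (1+r)^−116] / r × (1+r) = A$817,684.23

A$817,684.23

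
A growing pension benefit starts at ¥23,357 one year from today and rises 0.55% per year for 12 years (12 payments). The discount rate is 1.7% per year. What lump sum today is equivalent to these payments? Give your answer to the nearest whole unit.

Periodic rate r = 0.017 per year.
Growing ordinary annuity: PV = PMT₁ × [1 − ((1+g)/(1+r))^n] / (r − g) = 23,357 × [1 − ((1+0.0055)/(1+r))^12] / (r − 0.0055) = ¥259,088.

¥259,088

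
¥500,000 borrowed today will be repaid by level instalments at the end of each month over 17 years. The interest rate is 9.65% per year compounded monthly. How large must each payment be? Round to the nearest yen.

¥4,996

Level ordinary annuity; solve PV = PMT × [(1 − (1+r)^−n)/r] for PMT.
Periodic rate r = 0.0965/12 per month; n is counted in months.
With n = 204: PMT = 500,000 / ([(1 − (1+r)^−n)/r]) = ¥4,996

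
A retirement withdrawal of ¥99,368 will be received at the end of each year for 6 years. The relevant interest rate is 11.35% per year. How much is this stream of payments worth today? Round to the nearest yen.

¥416,175

This is an ordinary annuity: 6 payments of ¥99,368 at the end of each year.
Periodic rate r = 0.1135 per year.
PV = PMT × [(1 − (1+r)^−n)/r] = 99,368 × [1 − (1+r)^−6] / r = ¥416,175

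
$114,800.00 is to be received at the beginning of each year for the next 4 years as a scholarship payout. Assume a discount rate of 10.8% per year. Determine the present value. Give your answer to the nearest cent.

This is an annuity due: 4 payments of $114,800.00 at the beginning of each year.
Periodic rate r = 0.108 per year.
PV = PMT × [(1 − (1+r)^−n)/r] × (1+r) = 114,800 × [1 − (1+r)^−4] / r × (1+r) = $396,317.18

$396,317.18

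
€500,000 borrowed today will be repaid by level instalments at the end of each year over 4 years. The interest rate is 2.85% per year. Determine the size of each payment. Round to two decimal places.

Level ordinary annuity; solve PV = PMT × [(1 − (1+r)^−n)/r] for PMT.
Periodic rate r = 0.0285 per year.
With n = 4: PMT = 500,000 / ([(1 − (1+r)^−n)/r]) = €134,031.36

€134,031.36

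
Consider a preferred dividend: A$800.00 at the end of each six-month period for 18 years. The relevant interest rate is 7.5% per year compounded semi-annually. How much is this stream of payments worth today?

A$15,664.59

This is an ordinary annuity: 36 payments of A$800.00 at the end of each six-month period.
Periodic rate r = 0.075/2 per half-year; n is counted in half-years.
PV = PMT × [(1 − (1+r)^−n)/r] = 800 × [1 − (1+r)^−36] / r = A$15,664.59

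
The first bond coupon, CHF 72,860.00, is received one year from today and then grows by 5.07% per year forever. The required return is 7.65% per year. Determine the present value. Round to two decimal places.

CHF 2,824,031.01

Periodic rate r = 0.0765 per year.
Growing perpetuity (Gordon): PV = PMT₁ / (r − g) = 72,860 / (r − 0.0507) = CHF 2,824,031.01.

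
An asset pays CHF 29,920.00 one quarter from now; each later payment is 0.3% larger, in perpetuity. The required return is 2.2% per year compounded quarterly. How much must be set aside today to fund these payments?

CHF 11,968,000.00

Periodic rate r = 0.022/4 per quarter.
Growing perpetuity (Gordon): PV = PMT₁ / (r − g) = 29,920 / (r − 0.003) = CHF 11,968,000.00.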